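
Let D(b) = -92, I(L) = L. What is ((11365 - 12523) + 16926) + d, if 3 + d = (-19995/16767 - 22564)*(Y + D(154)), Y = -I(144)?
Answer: 29851689781/5589 ≈ 5.3412e+6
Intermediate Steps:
Y = -144 (Y = -1*144 = -144)
d = 29763562429/5589 (d = -3 + (-19995/16767 - 22564)*(-144 - 92) = -3 + (-19995*1/16767 - 22564)*(-236) = -3 + (-6665/5589 - 22564)*(-236) = -3 - 126116861/5589*(-236) = -3 + 29763579196/5589 = 29763562429/5589 ≈ 5.3254e+6)
((11365 - 12523) + 16926) + d = ((11365 - 12523) + 16926) + 29763562429/5589 = (-1158 + 16926) + 29763562429/5589 = 15768 + 29763562429/5589 = 29851689781/5589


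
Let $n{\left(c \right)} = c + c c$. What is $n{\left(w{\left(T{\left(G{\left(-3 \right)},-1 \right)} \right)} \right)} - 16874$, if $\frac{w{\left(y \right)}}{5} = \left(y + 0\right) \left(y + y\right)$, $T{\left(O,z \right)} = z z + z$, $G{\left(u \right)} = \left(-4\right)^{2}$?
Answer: $-16874$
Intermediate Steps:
$G{\left(u \right)} = 16$
$T{\left(O,z \right)} = z + z^{2}$ ($T{\left(O,z \right)} = z^{2} + z = z + z^{2}$)
$w{\left(y \right)} = 10 y^{2}$ ($w{\left(y \right)} = 5 \left(y + 0\right) \left(y + y\right) = 5 y 2 y = 5 \cdot 2 y^{2} = 10 y^{2}$)
$n{\left(c \right)} = c + c^{2}$
$n{\left(w{\left(T{\left(G{\left(-3 \right)},-1 \right)} \right)} \right)} - 16874 = 10 \left(- (1 - 1)\right)^{2} \left(1 + 10 \left(- (1 - 1)\right)^{2}\right) - 16874 = 10 \left(\left(-1\right) 0\right)^{2} \left(1 + 10 \left(\left(-1\right) 0\right)^{2}\right) - 16874 = 10 \cdot 0^{2} \left(1 + 10 \cdot 0^{2}\right) - 16874 = 10 \cdot 0 \left(1 + 10 \cdot 0\right) - 16874 = 0 \left(1 + 0\right) - 16874 = 0 \cdot 1 - 16874 = 0 - 16874 = -16874$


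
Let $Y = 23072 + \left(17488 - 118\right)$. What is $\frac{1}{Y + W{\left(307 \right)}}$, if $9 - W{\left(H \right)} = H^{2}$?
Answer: $- \frac{1}{53798} \approx -1.8588 \cdot 10^{-5}$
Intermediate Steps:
$Y = 40442$ ($Y = 23072 + \left(17488 - 118\right) = 23072 + 17370 = 40442$)
$W{\left(H \right)} = 9 - H^{2}$
$\frac{1}{Y + W{\left(307 \right)}} = \frac{1}{40442 + \left(9 - 307^{2}\right)} = \frac{1}{40442 + \left(9 - 94249\right)} = \frac{1}{40442 - 94240} = \frac{1}{-53798} = - \frac{1}{53798}$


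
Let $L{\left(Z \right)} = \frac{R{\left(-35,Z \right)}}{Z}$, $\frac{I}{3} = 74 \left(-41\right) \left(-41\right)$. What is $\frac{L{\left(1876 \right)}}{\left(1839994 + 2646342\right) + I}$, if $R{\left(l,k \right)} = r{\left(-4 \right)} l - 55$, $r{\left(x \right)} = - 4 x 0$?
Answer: $- \frac{55}{9116455768} \approx -6.033 \cdot 10^{-9}$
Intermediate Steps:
$I = 373182$ ($I = 3 \cdot 74 \left(-41\right) \left(-41\right) = 3 \left(\left(-3034\right) \left(-41\right)\right) = 3 \cdot 124394 = 373182$)
$r{\left(x \right)} = 0$
$R{\left(l,k \right)} = -55$ ($R{\left(l,k \right)} = 0 l - 55 = 0 - 55 = -55$)
$L{\left(Z \right)} = - \frac{55}{Z}$
$\frac{L{\left(1876 \right)}}{\left(1839994 + 2646342\right) + I} = \frac{\left(-55\right) \frac{1}{1876}}{\left(1839994 + 2646342\right) + 373182} = \frac{\left(-55\right) \frac{1}{1876}}{4486336 + 373182} = - \frac{55}{1876 \cdot 4859518} = \left(- \frac{55}{1876}\right) \frac{1}{4859518} = - \frac{55}{9116455768}$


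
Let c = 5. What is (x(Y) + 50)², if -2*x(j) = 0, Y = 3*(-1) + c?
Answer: 2500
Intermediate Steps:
Y = 2 (Y = 3*(-1) + 5 = -3 + 5 = 2)
x(j) = 0 (x(j) = -½*0 = 0)
(x(Y) + 50)² = (0 + 50)² = 50² = 2500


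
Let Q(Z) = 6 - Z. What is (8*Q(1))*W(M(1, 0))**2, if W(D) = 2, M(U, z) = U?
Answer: 160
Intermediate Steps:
(8*Q(1))*W(M(1, 0))**2 = (8*(6 - 1*1))*2**2 = (8*(6 - 1))*4 = (8*5)*4 = 40*4 = 160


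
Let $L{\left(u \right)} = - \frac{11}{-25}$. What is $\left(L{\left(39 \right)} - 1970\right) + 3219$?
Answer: $\frac{31236}{25} \approx 1249.4$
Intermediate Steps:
$L{\left(u \right)} = \frac{11}{25}$ ($L{\left(u \right)} = \left(-11\right) \left(- \frac{1}{25}\right) = \frac{11}{25}$)
$\left(L{\left(39 \right)} - 1970\right) + 3219 = \left(\frac{11}{25} - 1970\right) + 3219 = - \frac{49239}{25} + 3219 = \frac{31236}{25}$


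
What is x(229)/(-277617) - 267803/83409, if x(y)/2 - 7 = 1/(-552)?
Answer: -6840000624481/2130329584476 ≈ -3.2108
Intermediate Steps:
x(y) = 3863/276 (x(y) = 14 + 2/(-552) = 14 + 2*(-1/552) = 14 - 1/276 = 3863/276)
x(229)/(-277617) - 267803/83409 = (3863/276)/(-277617) - 267803/83409 = (3863/276)*(-1/277617) - 267803*1/83409 = -3863/76622292 - 267803/83409 = -6840000624481/2130329584476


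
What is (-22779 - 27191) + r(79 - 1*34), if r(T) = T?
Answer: -49925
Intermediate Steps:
(-22779 - 27191) + r(79 - 1*34) = (-22779 - 27191) + (79 - 1*34) = -49970 + (79 - 34) = -49970 + 45 = -49925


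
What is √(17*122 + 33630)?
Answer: 2*√8926 ≈ 188.96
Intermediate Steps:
√(17*122 + 33630) = √(2074 + 33630) = √35704 = 2*√8926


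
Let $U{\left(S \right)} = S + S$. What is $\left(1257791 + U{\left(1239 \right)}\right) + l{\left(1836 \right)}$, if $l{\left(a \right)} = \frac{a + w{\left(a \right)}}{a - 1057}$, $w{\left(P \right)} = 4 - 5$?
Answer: $\frac{981751386}{779} \approx 1.2603 \cdot 10^{6}$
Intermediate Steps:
$w{\left(P \right)} = -1$
$U{\left(S \right)} = 2 S$
$l{\left(a \right)} = \frac{-1 + a}{-1057 + a}$ ($l{\left(a \right)} = \frac{a - 1}{a - 1057} = \frac{-1 + a}{-1057 + a}$)
$\left(1257791 + U{\left(1239 \right)}\right) + l{\left(1836 \right)} = \left(1257791 + 2 \cdot 1239\right) + \frac{-1 + 1836}{-1057 + 1836} = \left(1257791 + 2478\right) + \frac{1}{779} \cdot 1835 = 1260269 + \frac{1}{779} \cdot 1835 = 1260269 + \frac{1835}{779} = \frac{981751386}{779}$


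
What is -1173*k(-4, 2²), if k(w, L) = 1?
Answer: -1173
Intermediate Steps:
-1173*k(-4, 2²) = -1173*1 = -1173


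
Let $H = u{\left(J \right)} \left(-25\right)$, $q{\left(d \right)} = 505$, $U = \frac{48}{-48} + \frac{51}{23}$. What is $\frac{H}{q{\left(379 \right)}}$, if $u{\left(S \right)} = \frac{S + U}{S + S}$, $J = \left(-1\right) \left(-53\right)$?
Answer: $- \frac{6235}{246238} \approx -0.025321$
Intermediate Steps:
$J = 53$
$U = \frac{28}{23}$ ($U = 48 \left(- \frac{1}{48}\right) + 51 \cdot \frac{1}{23} = -1 + \frac{51}{23} = \frac{28}{23} \approx 1.2174$)
$u{\left(S \right)} = \frac{\frac{28}{23} + S}{2 S}$ ($u{\left(S \right)} = \frac{S + \frac{28}{23}}{S + S} = \frac{\frac{28}{23} + S}{2 S}$)
$H = - \frac{31175}{2438}$ ($H = \frac{28 + 23 \cdot 53}{46 \cdot 53} \left(-25\right) = \frac{1}{46} \cdot \frac{1}{53} \left(28 + 1219\right) \left(-25\right) = \frac{1}{46} \cdot \frac{1}{53} \cdot 1247 \left(-25\right) = \frac{1247}{2438} \left(-25\right) = - \frac{31175}{2438} \approx -12.787$)
$\frac{H}{q{\left(379 \right)}} = - \frac{31175}{2438 \cdot 505} = \left(- \frac{31175}{2438}\right) \frac{1}{505} = - \frac{6235}{246238}$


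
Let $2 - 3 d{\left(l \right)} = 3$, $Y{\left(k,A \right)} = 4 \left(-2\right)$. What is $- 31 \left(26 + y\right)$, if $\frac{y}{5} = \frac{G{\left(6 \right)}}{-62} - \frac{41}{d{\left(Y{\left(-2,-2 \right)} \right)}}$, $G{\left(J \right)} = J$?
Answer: $-19856$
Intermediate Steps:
$Y{\left(k,A \right)} = -8$
$d{\left(l \right)} = - \frac{1}{3}$ ($d{\left(l \right)} = \frac{2}{3} - 1 = - \frac{1}{3}$)
$y = \frac{19050}{31}$ ($y = 5 \left(\frac{6}{-62} - \frac{41}{- \frac{1}{3}}\right) = 5 \left(6 \left(- \frac{1}{62}\right) - -123\right) = 5 \left(- \frac{3}{31} + 123\right) = 5 \cdot \frac{3810}{31} = \frac{19050}{31} \approx 614.52$)
$- 31 \left(26 + y\right) = - 31 \left(26 + \frac{19050}{31}\right) = \left(-31\right) \frac{19856}{31} = -19856$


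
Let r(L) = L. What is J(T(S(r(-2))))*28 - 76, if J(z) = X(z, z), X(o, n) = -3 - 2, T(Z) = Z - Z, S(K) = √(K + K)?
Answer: -216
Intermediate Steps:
S(K) = √2*√K (S(K) = √(2*K) = √2*√K)
T(Z) = 0
X(o, n) = -5
J(z) = -5
J(T(S(r(-2))))*28 - 76 = -5*28 - 76 = -140 - 76 = -216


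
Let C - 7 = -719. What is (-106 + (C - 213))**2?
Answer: 1062961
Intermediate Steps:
C = -712 (C = 7 - 719 = -712)
(-106 + (C - 213))**2 = (-106 + (-712 - 213))**2 = (-106 - 925)**2 = (-1031)**2 = 1062961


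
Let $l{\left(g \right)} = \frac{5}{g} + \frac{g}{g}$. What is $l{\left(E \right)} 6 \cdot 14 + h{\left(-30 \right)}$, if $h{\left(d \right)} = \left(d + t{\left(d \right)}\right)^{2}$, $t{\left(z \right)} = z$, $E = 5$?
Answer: $3768$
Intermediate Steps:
$l{\left(g \right)} = 1 + \frac{5}{g}$ ($l{\left(g \right)} = \frac{5}{g} + 1 = 1 + \frac{5}{g}$)
$h{\left(d \right)} = 4 d^{2}$ ($h{\left(d \right)} = \left(d + d\right)^{2} = \left(2 d\right)^{2} = 4 d^{2}$)
$l{\left(E \right)} 6 \cdot 14 + h{\left(-30 \right)} = \frac{5 + 5}{5} \cdot 6 \cdot 14 + 4 \left(-30\right)^{2} = \frac{1}{5} \cdot 10 \cdot 6 \cdot 14 + 4 \cdot 900 = 2 \cdot 6 \cdot 14 + 3600 = 12 \cdot 14 + 3600 = 168 + 3600 = 3768$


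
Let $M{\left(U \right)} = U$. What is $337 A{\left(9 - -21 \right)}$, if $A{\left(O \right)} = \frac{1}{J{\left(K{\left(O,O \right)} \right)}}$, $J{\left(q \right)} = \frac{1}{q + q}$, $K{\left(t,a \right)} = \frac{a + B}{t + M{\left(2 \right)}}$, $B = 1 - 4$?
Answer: $\frac{9099}{16} \approx 568.69$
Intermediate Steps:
$B = -3$
$K{\left(t,a \right)} = \frac{-3 + a}{2 + t}$ ($K{\left(t,a \right)} = \frac{a - 3}{t + 2} = \frac{-3 + a}{2 + t}$)
$J{\left(q \right)} = \frac{1}{2 q}$
$A{\left(O \right)} = \frac{2 \left(-3 + O\right)}{2 + O}$ ($A{\left(O \right)} = \frac{1}{\frac{1}{2} \frac{1}{\frac{1}{2 + O} \left(-3 + O\right)}} = \frac{1}{\frac{1}{2} \frac{2 + O}{-3 + O}} = \frac{1}{\frac{1}{2} \frac{1}{-3 + O} \left(2 + O\right)} = \frac{2 \left(-3 + O\right)}{2 + O}$)
$337 A{\left(9 - -21 \right)} = 337 \frac{2 \left(-3 + \left(9 - -21\right)\right)}{2 + \left(9 - -21\right)} = 337 \frac{2 \left(-3 + \left(9 + 21\right)\right)}{2 + \left(9 + 21\right)} = 337 \frac{2 \left(-3 + 30\right)}{2 + 30} = 337 \cdot 2 \cdot \frac{1}{32} \cdot 27 = 337 \cdot \frac{27}{16} = \frac{9099}{16}$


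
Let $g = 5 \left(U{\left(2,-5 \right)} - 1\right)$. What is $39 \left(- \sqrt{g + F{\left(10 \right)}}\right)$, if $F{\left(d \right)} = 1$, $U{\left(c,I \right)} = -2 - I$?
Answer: $- 39 \sqrt{11} \approx -129.35$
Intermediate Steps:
$g = 10$ ($g = 5 \left(\left(-2 - -5\right) - 1\right) = 5 \left(\left(-2 + 5\right) - 1\right) = 5 \left(3 - 1\right) = 5 \cdot 2 = 10$)
$39 \left(- \sqrt{g + F{\left(10 \right)}}\right) = 39 \left(- \sqrt{10 + 1}\right) = 39 \left(- \sqrt{11}\right) = - 39 \sqrt{11}$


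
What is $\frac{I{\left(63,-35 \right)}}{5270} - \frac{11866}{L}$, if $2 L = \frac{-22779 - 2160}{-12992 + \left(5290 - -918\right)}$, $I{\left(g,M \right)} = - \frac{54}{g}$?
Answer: $- \frac{174682712881}{27058815} \approx -6455.7$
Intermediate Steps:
$L = \frac{24939}{13568}$ ($L = \frac{\left(-22779 - 2160\right) \frac{1}{-12992 + \left(5290 - -918\right)}}{2} = \frac{\left(-24939\right) \frac{1}{-12992 + \left(5290 + 918\right)}}{2} = \frac{\left(-24939\right) \frac{1}{-12992 + 6208}}{2} = \frac{\left(-24939\right) \frac{1}{-6784}}{2} = \frac{\left(-24939\right) \left(- \frac{1}{6784}\right)}{2} = \frac{1}{2} \cdot \frac{24939}{6784} = \frac{24939}{13568} \approx 1.8381$)
$\frac{I{\left(63,-35 \right)}}{5270} - \frac{11866}{L} = \frac{\left(-54\right) \frac{1}{63}}{5270} - \frac{11866}{\frac{24939}{13568}} = \left(-54\right) \frac{1}{63} \cdot \frac{1}{5270} - \frac{9470464}{1467} = \left(- \frac{6}{7}\right) \frac{1}{5270} - \frac{9470464}{1467} = - \frac{3}{18445} - \frac{9470464}{1467} = - \frac{174682712881}{27058815}$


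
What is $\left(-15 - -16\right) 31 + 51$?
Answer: $82$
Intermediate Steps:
$\left(-15 - -16\right) 31 + 51 = \left(-15 + 16\right) 31 + 51 = 1 \cdot 31 + 51 = 31 + 51 = 82$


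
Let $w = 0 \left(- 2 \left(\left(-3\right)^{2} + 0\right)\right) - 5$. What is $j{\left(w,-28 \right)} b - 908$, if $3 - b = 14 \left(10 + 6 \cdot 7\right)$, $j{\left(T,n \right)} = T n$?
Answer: $-102408$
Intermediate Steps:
$w = -5$ ($w = 0 \left(- 2 \left(9 + 0\right)\right) - 5 = 0 \left(\left(-2\right) 9\right) - 5 = 0 \left(-18\right) - 5 = 0 - 5 = -5$)
$b = -725$ ($b = 3 - 14 \left(10 + 6 \cdot 7\right) = 3 - 14 \left(10 + 42\right) = 3 - 14 \cdot 52 = 3 - 728 = -725$)
$j{\left(w,-28 \right)} b - 908 = \left(-5\right) \left(-28\right) \left(-725\right) - 908 = 140 \left(-725\right) - 908 = -101500 - 908 = -102408$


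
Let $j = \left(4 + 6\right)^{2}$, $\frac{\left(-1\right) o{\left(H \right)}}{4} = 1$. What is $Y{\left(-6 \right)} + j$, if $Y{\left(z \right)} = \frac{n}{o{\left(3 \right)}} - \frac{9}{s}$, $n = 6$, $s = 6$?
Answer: $97$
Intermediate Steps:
$o{\left(H \right)} = -4$ ($o{\left(H \right)} = \left(-4\right) 1 = -4$)
$j = 100$ ($j = 10^{2} = 100$)
$Y{\left(z \right)} = -3$ ($Y{\left(z \right)} = \frac{6}{-4} - \frac{9}{6} = 6 \left(- \frac{1}{4}\right) - \frac{3}{2} = - \frac{3}{2} - \frac{3}{2} = -3$)
$Y{\left(-6 \right)} + j = -3 + 100 = 97$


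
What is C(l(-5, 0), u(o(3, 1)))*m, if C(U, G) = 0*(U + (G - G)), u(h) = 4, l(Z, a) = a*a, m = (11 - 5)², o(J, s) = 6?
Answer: 0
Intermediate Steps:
m = 36 (m = 6² = 36)
l(Z, a) = a²
C(U, G) = 0 (C(U, G) = 0*(U + 0) = 0*U = 0)
C(l(-5, 0), u(o(3, 1)))*m = 0*36 = 0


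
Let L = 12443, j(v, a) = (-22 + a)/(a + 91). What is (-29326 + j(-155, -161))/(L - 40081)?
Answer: 2052637/1934660 ≈ 1.0610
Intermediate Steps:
j(v, a) = (-22 + a)/(91 + a)
(-29326 + j(-155, -161))/(L - 40081) = (-29326 + (-22 - 161)/(91 - 161))/(12443 - 40081) = (-29326 - 183/(-70))/(-27638) = (-29326 - 1/70*(-183))*(-1/27638) = (-29326 + 183/70)*(-1/27638) = -2052637/70*(-1/27638) = 2052637/1934660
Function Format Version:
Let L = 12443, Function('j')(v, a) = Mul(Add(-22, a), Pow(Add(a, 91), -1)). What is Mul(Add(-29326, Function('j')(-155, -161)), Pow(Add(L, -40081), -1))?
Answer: Rational(2052637, 1934660) ≈ 1.0610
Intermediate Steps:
Function('j')(v, a) = Mul(Pow(Add(91, a), -1), Add(-22, a)) (Function('j')(v, a) = Mul(Add(-22, a), Pow(Add(91, a), -1)) = Mul(Pow(Add(91, a), -1), Add(-22, a)))
Mul(Add(-29326, Function('j')(-155, -161)), Pow(Add(L, -40081), -1)) = Mul(Add(-29326, Mul(Pow(Add(91, -161), -1), Add(-22, -161))), Pow(Add(12443, -40081), -1)) = Mul(Add(-29326, Mul(Pow(-70, -1), -183)), Pow(-27638, -1)) = Mul(Add(-29326, Mul(Rational(-1, 70), -183)), Rational(-1, 27638)) = Mul(Add(-29326, Rational(183, 70)), Rational(-1, 27638)) = Mul(Rational(-2052637, 70), Rational(-1, 27638)) = Rational(2052637, 1934660)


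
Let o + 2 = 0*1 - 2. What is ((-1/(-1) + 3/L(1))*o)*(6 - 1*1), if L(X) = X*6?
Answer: -30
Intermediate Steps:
L(X) = 6*X
o = -4 (o = -2 + (0*1 - 2) = -2 + (0 - 2) = -2 - 2 = -4)
((-1/(-1) + 3/L(1))*o)*(6 - 1*1) = ((-1/(-1) + 3/((6*1)))*(-4))*(6 - 1*1) = ((-1*(-1) + 3/6)*(-4))*(6 - 1) = ((1 + 3*(⅙))*(-4))*5 = ((1 + ½)*(-4))*5 = ((3/2)*(-4))*5 = -6*5 = -30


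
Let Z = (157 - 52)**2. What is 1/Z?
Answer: 1/11025 ≈ 9.0703e-5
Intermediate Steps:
Z = 11025 (Z = 105**2 = 11025)
1/Z = 1/11025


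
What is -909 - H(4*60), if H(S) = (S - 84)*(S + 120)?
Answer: -57069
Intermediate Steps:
H(S) = (-84 + S)*(120 + S)
-909 - H(4*60) = -909 - (-10080 + (4*60)² + 36*(4*60)) = -909 - (-10080 + 240² + 36*240) = -909 - (-10080 + 57600 + 8640) = -909 - 1*56160 = -909 - 56160 = -57069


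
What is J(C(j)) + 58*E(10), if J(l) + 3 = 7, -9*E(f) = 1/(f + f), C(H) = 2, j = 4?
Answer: 331/90 ≈ 3.6778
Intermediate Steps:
E(f) = -1/(18*f) (E(f) = -1/(9*(f + f)) = -1/(2*f)/9 = -1/(18*f))
J(l) = 4 (J(l) = -3 + 7 = 4)
J(C(j)) + 58*E(10) = 4 + 58*(-1/18/10) = 4 + 58*(-1/18*1/10) = 4 + 58*(-1/180) = 4 - 29/90 = 331/90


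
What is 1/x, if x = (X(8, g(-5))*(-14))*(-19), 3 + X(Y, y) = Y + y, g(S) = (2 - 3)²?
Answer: 1/1596 ≈ 0.00062657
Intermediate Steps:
g(S) = 1 (g(S) = (-1)² = 1)
X(Y, y) = -3 + Y + y (X(Y, y) = -3 + (Y + y) = -3 + Y + y)
x = 1596 (x = ((-3 + 8 + 1)*(-14))*(-19) = (6*(-14))*(-19) = -84*(-19) = 1596)
1/x = 1/1596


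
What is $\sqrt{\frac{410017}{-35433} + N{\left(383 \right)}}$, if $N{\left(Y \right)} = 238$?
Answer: $\frac{\sqrt{31586696669}}{11811} \approx 15.048$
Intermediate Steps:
$\sqrt{\frac{410017}{-35433} + N{\left(383 \right)}} = \sqrt{\frac{410017}{-35433} + 238} = \sqrt{410017 \left(- \frac{1}{35433}\right) + 238} = \sqrt{- \frac{410017}{35433} + 238} = \sqrt{\frac{8023037}{35433}} = \frac{\sqrt{31586696669}}{11811}$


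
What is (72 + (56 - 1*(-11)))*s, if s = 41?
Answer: 5699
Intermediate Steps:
(72 + (56 - 1*(-11)))*s = (72 + (56 - 1*(-11)))*41 = (72 + (56 + 11))*41 = (72 + 67)*41 = 139*41 = 5699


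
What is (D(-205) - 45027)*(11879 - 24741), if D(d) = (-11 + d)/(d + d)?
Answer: 118721752074/205 ≈ 5.7913e+8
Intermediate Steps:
D(d) = (-11 + d)/(2*d) (D(d) = (-11 + d)/((2*d)) = (-11 + d)*(1/(2*d)) = (-11 + d)/(2*d))
(D(-205) - 45027)*(11879 - 24741) = ((½)*(-11 - 205)/(-205) - 45027)*(11879 - 24741) = ((½)*(-1/205)*(-216) - 45027)*(-12862) = (108/205 - 45027)*(-12862) = -9230427/205*(-12862) = 118721752074/205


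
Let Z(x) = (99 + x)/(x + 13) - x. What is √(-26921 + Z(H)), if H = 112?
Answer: I*√16894570/25 ≈ 164.41*I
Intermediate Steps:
Z(x) = -x + (99 + x)/(13 + x) (Z(x) = (99 + x)/(13 + x) - x = -x + (99 + x)/(13 + x))
√(-26921 + Z(H)) = √(-26921 + (99 - 1*112² - 12*112)/(13 + 112)) = √(-26921 + (99 - 1*12544 - 1344)/125) = √(-26921 + (99 - 12544 - 1344)/125) = √(-26921 + (1/125)*(-13789)) = √(-26921 - 13789/125) = √(-3378914/125) = I*√16894570/25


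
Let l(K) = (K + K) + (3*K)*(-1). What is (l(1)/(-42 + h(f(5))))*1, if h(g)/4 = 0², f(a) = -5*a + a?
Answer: 1/42 ≈ 0.023810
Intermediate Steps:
f(a) = -4*a
h(g) = 0 (h(g) = 4*0² = 4*0 = 0)
l(K) = -K (l(K) = 2*K - 3*K = -K)
(l(1)/(-42 + h(f(5))))*1 = ((-1*1)/(-42 + 0))*1 = -1/(-42)*1 = -1*(-1/42)*1 = (1/42)*1 = 1/42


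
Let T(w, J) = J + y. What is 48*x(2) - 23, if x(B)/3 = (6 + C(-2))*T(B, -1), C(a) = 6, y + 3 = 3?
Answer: -1751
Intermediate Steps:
y = 0 (y = -3 + 3 = 0)
T(w, J) = J (T(w, J) = J + 0 = J)
x(B) = -36 (x(B) = 3*((6 + 6)*(-1)) = 3*(12*(-1)) = 3*(-12) = -36)
48*x(2) - 23 = 48*(-36) - 23 = -1728 - 23 = -1751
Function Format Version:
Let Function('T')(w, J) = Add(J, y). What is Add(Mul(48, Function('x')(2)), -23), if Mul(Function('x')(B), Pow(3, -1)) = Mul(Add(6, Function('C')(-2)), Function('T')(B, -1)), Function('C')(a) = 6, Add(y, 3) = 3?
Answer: -1751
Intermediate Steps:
y = 0 (y = Add(-3, 3) = 0)
Function('T')(w, J) = J (Function('T')(w, J) = Add(J, 0) = J)
Function('x')(B) = -36 (Function('x')(B) = Mul(3, Mul(Add(6, 6), -1)) = Mul(3, Mul(12, -1)) = Mul(3, -12) = -36)
Add(Mul(48, Function('x')(2)), -23) = Add(Mul(48, -36), -23) = Add(-1728, -23) = -1751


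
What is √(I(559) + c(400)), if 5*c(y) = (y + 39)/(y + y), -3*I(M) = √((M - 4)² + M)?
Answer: √(39510 - 240000*√77146)/600 ≈ 13.604*I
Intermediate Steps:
I(M) = -√(M + (-4 + M)²)/3 (I(M) = -√((M - 4)² + M)/3 = -√((-4 + M)² + M)/3 = -√(M + (-4 + M)²)/3)
c(y) = (39 + y)/(10*y) (c(y) = ((y + 39)/(y + y))/5 = ((39 + y)/((2*y)))/5 = ((39 + y)*(1/(2*y)))/5 = ((39 + y)/(2*y))/5 = (39 + y)/(10*y))
√(I(559) + c(400)) = √(-√(559 + (-4 + 559)²)/3 + (⅒)*(39 + 400)/400) = √(-√(559 + 555²)/3 + (⅒)*(1/400)*439) = √(-√(559 + 308025)/3 + 439/4000) = √(-2*√77146/3 + 439/4000) = √(439/4000 - 2*√77146/3)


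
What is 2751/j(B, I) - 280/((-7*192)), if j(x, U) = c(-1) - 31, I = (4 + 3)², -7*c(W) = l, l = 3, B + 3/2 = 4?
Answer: -115267/1320 ≈ -87.323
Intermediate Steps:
B = 5/2 (B = -3/2 + 4 = 5/2 ≈ 2.5000)
c(W) = -3/7 (c(W) = -⅐*3 = -3/7)
I = 49 (I = 7² = 49)
j(x, U) = -220/7 (j(x, U) = -3/7 - 31 = -220/7)
2751/j(B, I) - 280/((-7*192)) = 2751/(-220/7) - 280/((-7*192)) = 2751*(-7/220) - 280/(-1344) = -19257/220 - 280*(-1/1344) = -19257/220 + 5/24 = -115267/1320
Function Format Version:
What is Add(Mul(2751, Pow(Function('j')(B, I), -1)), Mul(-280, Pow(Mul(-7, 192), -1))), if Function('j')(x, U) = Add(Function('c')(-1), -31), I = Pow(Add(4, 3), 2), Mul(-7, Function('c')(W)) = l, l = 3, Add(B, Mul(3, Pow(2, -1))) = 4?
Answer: Rational(-115267, 1320) ≈ -87.323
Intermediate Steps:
B = Rational(5, 2) (B = Add(Rational(-3, 2), 4) = Rational(5, 2) ≈ 2.5000)
Function('c')(W) = Rational(-3, 7) (Function('c')(W) = Mul(Rational(-1, 7), 3) = Rational(-3, 7))
I = 49 (I = Pow(7, 2) = 49)
Function('j')(x, U) = Rational(-220, 7) (Function('j')(x, U) = Add(Rational(-3, 7), -31) = Rational(-220, 7))
Add(Mul(2751, Pow(Function('j')(B, I), -1)), Mul(-280, Pow(Mul(-7, 192), -1))) = Add(Mul(2751, Pow(Rational(-220, 7), -1)), Mul(-280, Pow(Mul(-7, 192), -1))) = Add(Mul(2751, Rational(-7, 220)), Mul(-280, Pow(-1344, -1))) = Add(Rational(-19257, 220), Mul(-280, Rational(-1, 1344))) = Add(Rational(-19257, 220), Rational(5, 24)) = Rational(-115267, 1320)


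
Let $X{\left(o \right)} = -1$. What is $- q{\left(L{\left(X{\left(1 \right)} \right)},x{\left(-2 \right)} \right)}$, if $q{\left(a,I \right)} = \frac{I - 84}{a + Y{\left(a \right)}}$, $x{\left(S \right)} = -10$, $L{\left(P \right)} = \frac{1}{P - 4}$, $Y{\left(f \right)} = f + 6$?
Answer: $\frac{235}{14} \approx 16.786$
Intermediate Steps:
$Y{\left(f \right)} = 6 + f$
$L{\left(P \right)} = \frac{1}{-4 + P}$
$q{\left(a,I \right)} = \frac{-84 + I}{6 + 2 a}$ ($q{\left(a,I \right)} = \frac{I - 84}{a + \left(6 + a\right)} = \frac{-84 + I}{6 + 2 a}$)
$- q{\left(L{\left(X{\left(1 \right)} \right)},x{\left(-2 \right)} \right)} = - \frac{-84 - 10}{2 \left(3 + \frac{1}{-4 - 1}\right)} = - \frac{-94}{2 \left(3 + \frac{1}{-5}\right)} = - \frac{-94}{2 \left(3 - \frac{1}{5}\right)} = - \frac{-94}{2 \cdot \frac{14}{5}} = - \frac{5 \left(-94\right)}{2 \cdot 14} = \left(-1\right) \left(- \frac{235}{14}\right) = \frac{235}{14}$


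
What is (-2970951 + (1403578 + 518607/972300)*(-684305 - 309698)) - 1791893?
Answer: -452173312190134407/324100 ≈ -1.3952e+12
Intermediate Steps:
(-2970951 + (1403578 + 518607/972300)*(-684305 - 309698)) - 1791893 = (-2970951 + (1403578 + 518607*(1/972300))*(-994003)) - 1791893 = (-2970951 + (1403578 + 172869/324100)*(-994003)) - 1791893 = (-2970951 + (454899802669/324100)*(-994003)) - 1791893 = (-2970951 - 452171768552394007/324100) - 1791893 = -452172731437613107/324100 - 1791893 = -452173312190134407/324100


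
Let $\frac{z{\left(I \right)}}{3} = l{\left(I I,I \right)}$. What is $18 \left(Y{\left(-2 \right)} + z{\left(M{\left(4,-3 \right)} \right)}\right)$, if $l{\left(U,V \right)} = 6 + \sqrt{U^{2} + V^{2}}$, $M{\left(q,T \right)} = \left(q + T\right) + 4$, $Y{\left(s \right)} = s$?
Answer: $288 + 270 \sqrt{26} \approx 1664.7$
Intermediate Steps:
$M{\left(q,T \right)} = 4 + T + q$ ($M{\left(q,T \right)} = \left(T + q\right) + 4 = 4 + T + q$)
$z{\left(I \right)} = 18 + 3 \sqrt{I^{2} + I^{4}}$ ($z{\left(I \right)} = 3 \left(6 + \sqrt{\left(I I\right)^{2} + I^{2}}\right) = 3 \left(6 + \sqrt{\left(I^{2}\right)^{2} + I^{2}}\right) = 3 \left(6 + \sqrt{I^{4} + I^{2}}\right) = 3 \left(6 + \sqrt{I^{2} + I^{4}}\right) = 18 + 3 \sqrt{I^{2} + I^{4}}$)
$18 \left(Y{\left(-2 \right)} + z{\left(M{\left(4,-3 \right)} \right)}\right) = 18 \left(-2 + \left(18 + 3 \sqrt{\left(4 - 3 + 4\right)^{2} + \left(4 - 3 + 4\right)^{4}}\right)\right) = 18 \left(-2 + \left(18 + 3 \sqrt{5^{2} + 5^{4}}\right)\right) = 18 \left(-2 + \left(18 + 3 \sqrt{25 + 625}\right)\right) = 18 \left(-2 + \left(18 + 3 \sqrt{650}\right)\right) = 18 \left(-2 + \left(18 + 3 \cdot 5 \sqrt{26}\right)\right) = 18 \left(-2 + \left(18 + 15 \sqrt{26}\right)\right) = 18 \left(16 + 15 \sqrt{26}\right) = 288 + 270 \sqrt{26}$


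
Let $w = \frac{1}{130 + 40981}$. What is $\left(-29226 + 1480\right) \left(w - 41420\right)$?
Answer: $\frac{47246377656774}{41111} \approx 1.1492 \cdot 10^{9}$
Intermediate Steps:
$w = \frac{1}{41111} \approx 2.4324 \cdot 10^{-5}$
$\left(-29226 + 1480\right) \left(w - 41420\right) = \left(-29226 + 1480\right) \left(\frac{1}{41111} - 41420\right) = \left(-27746\right) \left(- \frac{1702817619}{41111}\right) = \frac{47246377656774}{41111}$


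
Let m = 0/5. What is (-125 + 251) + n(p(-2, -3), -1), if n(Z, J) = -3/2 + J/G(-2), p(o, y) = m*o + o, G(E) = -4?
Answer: 499/4 ≈ 124.75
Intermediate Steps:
m = 0 (m = 0*(⅕) = 0)
p(o, y) = o (p(o, y) = 0*o + o = 0 + o = o)
n(Z, J) = -3/2 - J/4 (n(Z, J) = -3/2 + J/(-4) = -3*½ + J*(-¼) = -3/2 - J/4)
(-125 + 251) + n(p(-2, -3), -1) = (-125 + 251) + (-3/2 - ¼*(-1)) = 126 + (-3/2 + ¼) = 126 - 5/4 = 499/4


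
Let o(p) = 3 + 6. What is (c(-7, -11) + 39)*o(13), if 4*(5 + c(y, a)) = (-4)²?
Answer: 342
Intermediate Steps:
o(p) = 9
c(y, a) = -1 (c(y, a) = -5 + (¼)*(-4)² = -5 + (¼)*16 = -5 + 4 = -1)
(c(-7, -11) + 39)*o(13) = (-1 + 39)*9 = 38*9 = 342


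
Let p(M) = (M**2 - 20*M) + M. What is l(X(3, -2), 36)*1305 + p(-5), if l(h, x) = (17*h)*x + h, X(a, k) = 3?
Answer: 2400015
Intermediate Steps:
l(h, x) = h + 17*h*x (l(h, x) = 17*h*x + h = h + 17*h*x)
p(M) = M**2 - 19*M
l(X(3, -2), 36)*1305 + p(-5) = (3*(1 + 17*36))*1305 - 5*(-19 - 5) = (3*(1 + 612))*1305 - 5*(-24) = (3*613)*1305 + 120 = 1839*1305 + 120 = 2399895 + 120 = 2400015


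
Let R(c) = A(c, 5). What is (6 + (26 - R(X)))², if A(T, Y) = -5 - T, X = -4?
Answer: 1089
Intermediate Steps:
R(c) = -5 - c
(6 + (26 - R(X)))² = (6 + (26 - (-5 - 1*(-4))))² = (6 + (26 - (-5 + 4)))² = (6 + (26 - 1*(-1)))² = (6 + (26 + 1))² = (6 + 27)² = 33² = 1089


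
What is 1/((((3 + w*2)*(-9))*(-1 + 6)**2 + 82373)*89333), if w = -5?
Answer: 1/7499326684 ≈ 1.3335e-10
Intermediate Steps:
1/((((3 + w*2)*(-9))*(-1 + 6)**2 + 82373)*89333) = 1/((((3 - 5*2)*(-9))*(-1 + 6)**2 + 82373)*89333) = (1/89333)/(((3 - 10)*(-9))*5**2 + 82373) = (1/89333)/(-7*(-9)*25 + 82373) = (1/89333)/(63*25 + 82373) = (1/89333)/(1575 + 82373) = (1/89333)/83948 = (1/83948)*(1/89333) = 1/7499326684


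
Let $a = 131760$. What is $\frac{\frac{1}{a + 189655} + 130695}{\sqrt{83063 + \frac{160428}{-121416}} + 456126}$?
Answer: $\frac{64622441608232115256}{225532453669899417915} - \frac{42007333426 \sqrt{944816664630}}{225532453669899417915} \approx 0.28635$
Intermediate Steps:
$\frac{\frac{1}{a + 189655} + 130695}{\sqrt{83063 + \frac{160428}{-121416}} + 456126} = \frac{\frac{1}{131760 + 189655} + 130695}{\sqrt{83063 + \frac{160428}{-121416}} + 456126} = \frac{\frac{1}{321415} + 130695}{\sqrt{83063 + 160428 \left(- \frac{1}{121416}\right)} + 456126} = \frac{\frac{1}{321415} + 130695}{\sqrt{83063 - \frac{13369}{10118}} + 456126} = \frac{42007333426}{321415 \left(\sqrt{\frac{840418065}{10118}} + 456126\right)} = \frac{42007333426}{321415 \left(\frac{3 \sqrt{944816664630}}{10118} + 456126\right)} = \frac{42007333426}{321415 \left(456126 + \frac{3 \sqrt{944816664630}}{10118}\right)}$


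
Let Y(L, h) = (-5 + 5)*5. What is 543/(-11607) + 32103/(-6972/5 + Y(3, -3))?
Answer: -207431489/8991556 ≈ -23.070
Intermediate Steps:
Y(L, h) = 0 (Y(L, h) = 0*5 = 0)
543/(-11607) + 32103/(-6972/5 + Y(3, -3)) = 543/(-11607) + 32103/(-6972/5 + 0) = 543*(-1/11607) + 32103/(-6972/5 + 0) = -181/3869 + 32103/(-84*83/5 + 0) = -181/3869 + 32103/(-6972/5 + 0) = -181/3869 + 32103/(-6972/5) = -181/3869 + 32103*(-5/6972) = -181/3869 - 53505/2324 = -207431489/8991556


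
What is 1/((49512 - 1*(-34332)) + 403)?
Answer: 1/84247 ≈ 1.1870e-5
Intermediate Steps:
1/((49512 - 1*(-34332)) + 403) = 1/((49512 + 34332) + 403) = 1/(83844 + 403) = 1/84247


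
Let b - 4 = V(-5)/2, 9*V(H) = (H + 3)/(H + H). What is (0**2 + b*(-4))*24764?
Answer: -17879608/45 ≈ -3.9732e+5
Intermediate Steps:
V(H) = (3 + H)/(18*H) (V(H) = ((H + 3)/(H + H))/9 = ((3 + H)/((2*H)))/9 = ((3 + H)*(1/(2*H)))/9 = ((3 + H)/(2*H))/9 = (3 + H)/(18*H))
b = 361/90 (b = 4 + ((1/18)*(3 - 5)/(-5))/2 = 4 + ((1/18)*(-1/5)*(-2))*(1/2) = 4 + (1/45)*(1/2) = 4 + 1/90 = 361/90 ≈ 4.0111)
(0**2 + b*(-4))*24764 = (0**2 + (361/90)*(-4))*24764 = (0 - 722/45)*24764 = -722/45*24764 = -17879608/45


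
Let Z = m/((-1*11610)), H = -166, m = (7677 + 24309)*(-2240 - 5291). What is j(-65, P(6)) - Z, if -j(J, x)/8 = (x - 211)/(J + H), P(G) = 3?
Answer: -343605653/16555 ≈ -20755.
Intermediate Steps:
m = -240886566 (m = 31986*(-7531) = -240886566)
j(J, x) = -8*(-211 + x)/(-166 + J) (j(J, x) = -8*(x - 211)/(J - 166) = -8*(-211 + x)/(-166 + J))
Z = 13382587/645 (Z = -240886566/((-1*11610)) = -240886566/(-11610) = -240886566*(-1/11610) = 13382587/645 ≈ 20748.)
j(-65, P(6)) - Z = 8*(211 - 1*3)/(-166 - 65) - 1*13382587/645 = 8*(211 - 3)/(-231) - 13382587/645 = 8*(-1/231)*208 - 13382587/645 = -1664/231 - 13382587/645 = -343605653/16555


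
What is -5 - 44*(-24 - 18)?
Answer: 1843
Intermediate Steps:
-5 - 44*(-24 - 18) = -5 - 44*(-42) = -5 + 1848 = 1843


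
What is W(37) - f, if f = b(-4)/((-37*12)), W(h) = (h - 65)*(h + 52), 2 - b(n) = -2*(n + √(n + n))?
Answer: -184409/74 + I*√2/111 ≈ -2492.0 + 0.012741*I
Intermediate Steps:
b(n) = 2 + 2*n + 2*√2*√n (b(n) = 2 - (-2)*(n + √(n + n)) = 2 - (-2)*(n + √(2*n)) = 2 - (-2)*(n + √2*√n) = 2 - (-2*n - 2*√2*√n) = 2 + (2*n + 2*√2*√n) = 2 + 2*n + 2*√2*√n)
W(h) = (-65 + h)*(52 + h)
f = 1/74 - I*√2/111 (f = (2 + 2*(-4) + 2*√2*√(-4))/((-37*12)) = (2 - 8 + 2*√2*(2*I))/(-444) = (2 - 8 + 4*I*√2)*(-1/444) = (-6 + 4*I*√2)*(-1/444) = 1/74 - I*√2/111 ≈ 0.013514 - 0.012741*I)
W(37) - f = (-3380 + 37² - 13*37) - (1/74 - I*√2/111) = (-3380 + 1369 - 481) + (-1/74 + I*√2/111) = -2492 + (-1/74 + I*√2/111) = -184409/74 + I*√2/111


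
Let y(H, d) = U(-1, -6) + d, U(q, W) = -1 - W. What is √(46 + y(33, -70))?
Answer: I*√19 ≈ 4.3589*I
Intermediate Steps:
y(H, d) = 5 + d (y(H, d) = (-1 - 1*(-6)) + d = (-1 + 6) + d = 5 + d)
√(46 + y(33, -70)) = √(46 + (5 - 70)) = √(46 - 65) = √(-19) = I*√19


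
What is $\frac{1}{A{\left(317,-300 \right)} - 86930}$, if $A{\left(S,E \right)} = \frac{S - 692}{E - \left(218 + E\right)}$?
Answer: $- \frac{218}{18950365} \approx -1.1504 \cdot 10^{-5}$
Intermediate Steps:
$A{\left(S,E \right)} = \frac{346}{109} - \frac{S}{218}$ ($A{\left(S,E \right)} = \frac{-692 + S}{-218} = \left(-692 + S\right) \left(- \frac{1}{218}\right) = \frac{346}{109} - \frac{S}{218}$)
$\frac{1}{A{\left(317,-300 \right)} - 86930} = \frac{1}{\left(\frac{346}{109} - \frac{317}{218}\right) - 86930} = \frac{1}{\frac{375}{218} - 86930} = \frac{1}{- \frac{18950365}{218}} = - \frac{218}{18950365}$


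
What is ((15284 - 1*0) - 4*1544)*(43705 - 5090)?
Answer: 351705420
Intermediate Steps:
((15284 - 1*0) - 4*1544)*(43705 - 5090) = ((15284 + 0) - 6176)*38615 = (15284 - 6176)*38615 = 9108*38615 = 351705420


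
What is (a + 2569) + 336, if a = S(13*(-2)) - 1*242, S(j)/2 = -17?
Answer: 2629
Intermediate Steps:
S(j) = -34 (S(j) = 2*(-17) = -34)
a = -276 (a = -34 - 1*242 = -34 - 242 = -276)
(a + 2569) + 336 = (-276 + 2569) + 336 = 2293 + 336 = 2629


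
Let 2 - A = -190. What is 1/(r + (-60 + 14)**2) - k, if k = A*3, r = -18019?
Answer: -9160129/15903 ≈ -576.00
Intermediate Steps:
A = 192 (A = 2 - 1*(-190) = 2 + 190 = 192)
k = 576 (k = 192*3 = 576)
1/(r + (-60 + 14)**2) - k = 1/(-18019 + (-60 + 14)**2) - 1*576 = 1/(-18019 + (-46)**2) - 576 = 1/(-18019 + 2116) - 576 = 1/(-15903) - 576 = -1/15903 - 576 = -9160129/15903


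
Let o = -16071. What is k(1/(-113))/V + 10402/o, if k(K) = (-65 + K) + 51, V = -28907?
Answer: -33952598989/52495776861 ≈ -0.64677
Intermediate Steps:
k(K) = -14 + K
k(1/(-113))/V + 10402/o = (-14 + 1/(-113))/(-28907) + 10402/(-16071) = (-14 - 1/113)*(-1/28907) + 10402*(-1/16071) = -1583/113*(-1/28907) - 10402/16071 = 1583/3266491 - 10402/16071 = -33952598989/52495776861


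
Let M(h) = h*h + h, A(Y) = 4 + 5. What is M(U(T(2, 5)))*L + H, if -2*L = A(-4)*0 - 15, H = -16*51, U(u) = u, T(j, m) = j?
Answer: -771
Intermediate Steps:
A(Y) = 9
M(h) = h + h**2 (M(h) = h**2 + h = h + h**2)
H = -816
L = 15/2 (L = -(9*0 - 15)/2 = -(0 - 15)/2 = -1/2*(-15) = 15/2 ≈ 7.5000)
M(U(T(2, 5)))*L + H = (2*(1 + 2))*(15/2) - 816 = (2*3)*(15/2) - 816 = 6*(15/2) - 816 = 45 - 816 = -771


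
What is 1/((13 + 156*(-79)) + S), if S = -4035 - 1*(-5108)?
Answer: -1/11238 ≈ -8.8984e-5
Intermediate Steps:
S = 1073 (S = -4035 + 5108 = 1073)
1/((13 + 156*(-79)) + S) = 1/((13 + 156*(-79)) + 1073) = 1/((13 - 12324) + 1073) = 1/(-12311 + 1073) = 1/(-11238) = -1/11238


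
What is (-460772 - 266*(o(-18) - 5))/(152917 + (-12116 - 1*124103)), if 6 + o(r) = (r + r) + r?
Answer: -221741/8349 ≈ -26.559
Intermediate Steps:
o(r) = -6 + 3*r (o(r) = -6 + ((r + r) + r) = -6 + (2*r + r) = -6 + 3*r)
(-460772 - 266*(o(-18) - 5))/(152917 + (-12116 - 1*124103)) = (-460772 - 266*((-6 + 3*(-18)) - 5))/(152917 + (-12116 - 1*124103)) = (-460772 - 266*((-6 - 54) - 5))/(152917 + (-12116 - 124103)) = (-460772 - 266*(-60 - 5))/(152917 - 136219) = (-460772 - 266*(-65))/16698 = (-460772 + 17290)*(1/16698) = -443482*1/16698 = -221741/8349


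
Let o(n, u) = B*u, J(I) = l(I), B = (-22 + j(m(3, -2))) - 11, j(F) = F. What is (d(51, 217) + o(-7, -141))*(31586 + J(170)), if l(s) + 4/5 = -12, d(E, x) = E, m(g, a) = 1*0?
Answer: 742601664/5 ≈ 1.4852e+8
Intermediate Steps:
m(g, a) = 0
B = -33 (B = (-22 + 0) - 11 = -22 - 11 = -33)
l(s) = -64/5 (l(s) = -4/5 - 12 = -64/5)
J(I) = -64/5
o(n, u) = -33*u
(d(51, 217) + o(-7, -141))*(31586 + J(170)) = (51 - 33*(-141))*(31586 - 64/5) = (51 + 4653)*(157866/5) = 4704*(157866/5) = 742601664/5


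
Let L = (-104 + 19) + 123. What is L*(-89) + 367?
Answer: -3015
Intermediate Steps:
L = 38 (L = -85 + 123 = 38)
L*(-89) + 367 = 38*(-89) + 367 = -3382 + 367 = -3015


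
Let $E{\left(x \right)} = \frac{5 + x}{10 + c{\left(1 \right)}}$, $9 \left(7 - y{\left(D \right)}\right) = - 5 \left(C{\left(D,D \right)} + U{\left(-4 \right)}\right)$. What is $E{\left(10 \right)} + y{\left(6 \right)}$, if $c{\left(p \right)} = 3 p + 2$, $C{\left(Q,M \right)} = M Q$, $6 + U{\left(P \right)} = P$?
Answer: $\frac{202}{9} \approx 22.444$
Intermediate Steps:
$U{\left(P \right)} = -6 + P$
$c{\left(p \right)} = 2 + 3 p$
$y{\left(D \right)} = \frac{13}{9} + \frac{5 D^{2}}{9}$ ($y{\left(D \right)} = 7 - \frac{\left(-5\right) \left(D D - 10\right)}{9} = 7 - \frac{\left(-5\right) \left(D^{2} - 10\right)}{9} = 7 - \frac{\left(-5\right) \left(-10 + D^{2}\right)}{9} = 7 - \frac{50 - 5 D^{2}}{9} = 7 + \left(- \frac{50}{9} + \frac{5 D^{2}}{9}\right) = \frac{13}{9} + \frac{5 D^{2}}{9}$)
$E{\left(x \right)} = \frac{1}{3} + \frac{x}{15}$ ($E{\left(x \right)} = \frac{5 + x}{10 + \left(2 + 3 \cdot 1\right)} = \frac{5 + x}{10 + \left(2 + 3\right)} = \frac{5 + x}{10 + 5} = \frac{5 + x}{15} = \left(5 + x\right) \frac{1}{15} = \frac{1}{3} + \frac{x}{15}$)
$E{\left(10 \right)} + y{\left(6 \right)} = \left(\frac{1}{3} + \frac{1}{15} \cdot 10\right) + \left(\frac{13}{9} + \frac{5 \cdot 6^{2}}{9}\right) = \left(\frac{1}{3} + \frac{2}{3}\right) + \left(\frac{13}{9} + \frac{5}{9} \cdot 36\right) = 1 + \left(\frac{13}{9} + 20\right) = 1 + \frac{193}{9} = \frac{202}{9}$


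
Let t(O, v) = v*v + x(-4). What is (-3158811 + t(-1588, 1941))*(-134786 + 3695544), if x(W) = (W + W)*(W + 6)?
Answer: 2167269599732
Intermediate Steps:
x(W) = 2*W*(6 + W) (x(W) = (2*W)*(6 + W) = 2*W*(6 + W))
t(O, v) = -16 + v² (t(O, v) = v*v + 2*(-4)*(6 - 4) = v² + 2*(-4)*2 = v² - 16 = -16 + v²)
(-3158811 + t(-1588, 1941))*(-134786 + 3695544) = (-3158811 + (-16 + 1941²))*(-134786 + 3695544) = (-3158811 + (-16 + 3767481))*3560758 = (-3158811 + 3767465)*3560758 = 608654*3560758 = 2167269599732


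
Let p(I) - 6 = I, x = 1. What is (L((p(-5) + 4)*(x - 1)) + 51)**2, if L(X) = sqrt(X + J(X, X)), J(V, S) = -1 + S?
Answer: (51 + I)**2 ≈ 2600.0 + 102.0*I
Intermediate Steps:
p(I) = 6 + I
L(X) = sqrt(-1 + 2*X) (L(X) = sqrt(X + (-1 + X)) = sqrt(-1 + 2*X))
(L((p(-5) + 4)*(x - 1)) + 51)**2 = (sqrt(-1 + 2*(((6 - 5) + 4)*(1 - 1))) + 51)**2 = (sqrt(-1 + 2*((1 + 4)*0)) + 51)**2 = (sqrt(-1 + 2*(5*0)) + 51)**2 = (sqrt(-1 + 2*0) + 51)**2 = (sqrt(-1 + 0) + 51)**2 = (sqrt(-1) + 51)**2 = (I + 51)**2 = (51 + I)**2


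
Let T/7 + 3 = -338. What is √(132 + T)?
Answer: I*√2255 ≈ 47.487*I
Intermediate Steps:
T = -2387 (T = -21 + 7*(-338) = -21 - 2366 = -2387)
√(132 + T) = √(132 - 2387) = √(-2255) = I*√2255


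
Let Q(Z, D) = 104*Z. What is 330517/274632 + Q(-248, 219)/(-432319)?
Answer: 149972087467/118728631608 ≈ 1.2631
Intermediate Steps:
330517/274632 + Q(-248, 219)/(-432319) = 330517/274632 + (104*(-248))/(-432319) = 330517*(1/274632) - 25792*(-1/432319) = 330517/274632 + 25792/432319 = 149972087467/118728631608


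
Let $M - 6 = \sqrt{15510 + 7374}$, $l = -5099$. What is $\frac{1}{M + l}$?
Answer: $- \frac{5093}{25915765} - \frac{2 \sqrt{5721}}{25915765} \approx -0.00020236$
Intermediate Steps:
$M = 6 + 2 \sqrt{5721}$ ($M = 6 + \sqrt{15510 + 7374} = 6 + \sqrt{22884} = 6 + 2 \sqrt{5721} \approx 157.27$)
$\frac{1}{M + l} = \frac{1}{\left(6 + 2 \sqrt{5721}\right) - 5099} = \frac{1}{-5093 + 2 \sqrt{5721}}$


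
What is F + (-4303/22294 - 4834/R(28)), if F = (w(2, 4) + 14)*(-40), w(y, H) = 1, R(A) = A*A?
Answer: -2649560087/4369624 ≈ -606.36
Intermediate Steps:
R(A) = A**2
F = -600 (F = (1 + 14)*(-40) = 15*(-40) = -600)
F + (-4303/22294 - 4834/R(28)) = -600 + (-4303/22294 - 4834/(28**2)) = -600 + (-4303*1/22294 - 4834/784) = -600 + (-4303/22294 - 4834*1/784) = -600 + (-4303/22294 - 2417/392) = -600 - 27785687/4369624 = -2649560087/4369624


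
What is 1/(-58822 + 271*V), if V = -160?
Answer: -1/102182 ≈ -9.7865e-6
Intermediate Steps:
1/(-58822 + 271*V) = 1/(-58822 + 271*(-160)) = 1/(-58822 - 43360) = 1/(-102182) = -1/102182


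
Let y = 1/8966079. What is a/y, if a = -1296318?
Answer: -11622889597122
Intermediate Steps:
y = 1/8966079 ≈ 1.1153e-7
a/y = -1296318/1/8966079 = -1296318*8966079 = -11622889597122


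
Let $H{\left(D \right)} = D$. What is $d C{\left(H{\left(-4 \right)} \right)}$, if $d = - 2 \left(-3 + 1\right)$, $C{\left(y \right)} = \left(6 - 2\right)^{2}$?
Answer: $64$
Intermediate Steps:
$C{\left(y \right)} = 16$ ($C{\left(y \right)} = 4^{2} = 16$)
$d = 4$ ($d = \left(-2\right) \left(-2\right) = 4$)
$d C{\left(H{\left(-4 \right)} \right)} = 4 \cdot 16 = 64$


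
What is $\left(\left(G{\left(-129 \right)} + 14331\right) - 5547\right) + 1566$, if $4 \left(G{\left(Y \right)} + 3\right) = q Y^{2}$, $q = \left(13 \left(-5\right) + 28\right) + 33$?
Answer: $-6294$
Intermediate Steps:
$q = -4$ ($q = \left(-65 + 28\right) + 33 = -37 + 33 = -4$)
$G{\left(Y \right)} = -3 - Y^{2}$ ($G{\left(Y \right)} = -3 + \frac{\left(-4\right) Y^{2}}{4} = -3 - Y^{2}$)
$\left(\left(G{\left(-129 \right)} + 14331\right) - 5547\right) + 1566 = \left(\left(\left(-3 - \left(-129\right)^{2}\right) + 14331\right) - 5547\right) + 1566 = \left(\left(\left(-3 - 16641\right) + 14331\right) - 5547\right) + 1566 = \left(\left(-16644 + 14331\right) - 5547\right) + 1566 = \left(-2313 - 5547\right) + 1566 = -7860 + 1566 = -6294$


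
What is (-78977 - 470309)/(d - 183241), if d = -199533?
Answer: 274643/191387 ≈ 1.4350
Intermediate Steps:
(-78977 - 470309)/(d - 183241) = (-78977 - 470309)/(-199533 - 183241) = -549286/(-382774) = -549286*(-1/382774) = 274643/191387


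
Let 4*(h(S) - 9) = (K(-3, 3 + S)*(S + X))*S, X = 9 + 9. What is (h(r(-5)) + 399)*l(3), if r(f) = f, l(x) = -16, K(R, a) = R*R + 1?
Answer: -3928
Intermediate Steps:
K(R, a) = 1 + R² (K(R, a) = R² + 1 = 1 + R²)
X = 18
h(S) = 9 + S*(180 + 10*S)/4 (h(S) = 9 + (((1 + (-3)²)*(S + 18))*S)/4 = 9 + (((1 + 9)*(18 + S))*S)/4 = 9 + ((10*(18 + S))*S)/4 = 9 + ((180 + 10*S)*S)/4 = 9 + (S*(180 + 10*S))/4 = 9 + S*(180 + 10*S)/4)
(h(r(-5)) + 399)*l(3) = ((9 + 45*(-5) + (5/2)*(-5)²) + 399)*(-16) = ((9 - 225 + (5/2)*25) + 399)*(-16) = ((9 - 225 + 125/2) + 399)*(-16) = (-307/2 + 399)*(-16) = (491/2)*(-16) = -3928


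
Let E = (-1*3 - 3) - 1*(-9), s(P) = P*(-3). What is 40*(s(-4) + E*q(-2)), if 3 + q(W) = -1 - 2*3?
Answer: -720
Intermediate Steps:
s(P) = -3*P
q(W) = -10 (q(W) = -3 + (-1 - 2*3) = -3 + (-1 - 6) = -3 - 7 = -10)
E = 3 (E = (-3 - 3) + 9 = -6 + 9 = 3)
40*(s(-4) + E*q(-2)) = 40*(-3*(-4) + 3*(-10)) = 40*(12 - 30) = 40*(-18) = -720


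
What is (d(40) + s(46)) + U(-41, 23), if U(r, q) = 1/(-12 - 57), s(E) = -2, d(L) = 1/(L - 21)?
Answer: -2572/1311 ≈ -1.9619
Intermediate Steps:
d(L) = 1/(-21 + L)
U(r, q) = -1/69 (U(r, q) = 1/(-69) = -1/69)
(d(40) + s(46)) + U(-41, 23) = (1/(-21 + 40) - 2) - 1/69 = (1/19 - 2) - 1/69 = -37/19 - 1/69 = -2572/1311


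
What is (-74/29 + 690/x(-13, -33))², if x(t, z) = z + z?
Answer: 17214201/101761 ≈ 169.16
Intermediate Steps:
x(t, z) = 2*z
(-74/29 + 690/x(-13, -33))² = (-74/29 + 690/((2*(-33))))² = (-74*1/29 + 690/(-66))² = (-74/29 + 690*(-1/66))² = (-74/29 - 115/11)² = (-4149/319)² = 17214201/101761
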